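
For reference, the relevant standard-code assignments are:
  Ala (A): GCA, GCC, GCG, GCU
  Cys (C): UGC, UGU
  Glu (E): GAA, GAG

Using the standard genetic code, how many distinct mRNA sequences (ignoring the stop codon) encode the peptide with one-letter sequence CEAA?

64

Cys: 2 codons.
Glu: 2 codons.
Ala: 4 codons.
Ala: 4 codons.
2 × 2 × 4 × 4 = 64.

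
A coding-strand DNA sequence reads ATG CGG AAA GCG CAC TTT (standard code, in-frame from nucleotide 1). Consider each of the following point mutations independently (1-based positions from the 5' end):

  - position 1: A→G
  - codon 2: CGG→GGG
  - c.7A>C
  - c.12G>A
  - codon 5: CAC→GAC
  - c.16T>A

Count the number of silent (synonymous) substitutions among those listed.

1

Codon 1: ATG (Met) → GTG (Val) — missense.
Codon 2: CGG (Arg) → GGG (Gly) — missense.
Codon 3: AAA (Lys) → CAA (Gln) — missense.
Codon 4: GCG (Ala) → GCA (Ala) — synonymous.
Codon 5: CAC (His) → GAC (Asp) — missense.
Codon 6: TTT (Phe) → ATT (Ile) — missense.
Synonymous: 1 of 6.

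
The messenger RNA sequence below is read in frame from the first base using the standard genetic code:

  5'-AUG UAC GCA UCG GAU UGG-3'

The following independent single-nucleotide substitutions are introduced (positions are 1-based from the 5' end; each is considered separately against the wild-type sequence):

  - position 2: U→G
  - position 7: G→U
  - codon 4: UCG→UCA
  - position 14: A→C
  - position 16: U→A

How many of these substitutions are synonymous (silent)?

Codon 1: AUG (Met) → AGG (Arg) — missense.
Codon 3: GCA (Ala) → UCA (Ser) — missense.
Codon 4: UCG (Ser) → UCA (Ser) — synonymous.
Codon 5: GAU (Asp) → GCU (Ala) — missense.
Codon 6: UGG (Trp) → AGG (Arg) — missense.
Synonymous: 1 of 5.

1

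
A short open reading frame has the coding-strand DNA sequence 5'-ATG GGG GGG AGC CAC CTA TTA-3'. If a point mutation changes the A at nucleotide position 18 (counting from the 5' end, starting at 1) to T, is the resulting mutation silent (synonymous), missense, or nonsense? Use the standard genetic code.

Position 18 falls in codon 6: CTA → Leu.
After the substitution the codon is CTT → Leu.
Both encode Leu, so the change is synonymous.

silent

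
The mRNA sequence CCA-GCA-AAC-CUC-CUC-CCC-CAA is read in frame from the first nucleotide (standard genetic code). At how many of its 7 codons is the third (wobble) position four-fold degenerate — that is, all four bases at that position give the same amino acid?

Codon 1 CCA (Pro): third position 4-fold.
Codon 2 GCA (Ala): third position 4-fold.
Codon 3 AAC (Asn): third position 2-fold.
Codon 4 CUC (Leu): third position 4-fold.
Codon 5 CUC (Leu): third position 4-fold.
Codon 6 CCC (Pro): third position 4-fold.
Codon 7 CAA (Gln): third position 2-fold.
Four-fold degenerate third positions: 5.

5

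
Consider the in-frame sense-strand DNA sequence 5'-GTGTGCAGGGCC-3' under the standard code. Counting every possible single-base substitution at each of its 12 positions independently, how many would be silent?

9

Codon 1 (GTG, Val): 3 synonymous substitutions.
Codon 2 (TGC, Cys): 1 synonymous substitution.
Codon 3 (AGG, Arg): 2 synonymous substitutions.
Codon 4 (GCC, Ala): 3 synonymous substitutions.
Total: 3 + 1 + 2 + 3 = 9.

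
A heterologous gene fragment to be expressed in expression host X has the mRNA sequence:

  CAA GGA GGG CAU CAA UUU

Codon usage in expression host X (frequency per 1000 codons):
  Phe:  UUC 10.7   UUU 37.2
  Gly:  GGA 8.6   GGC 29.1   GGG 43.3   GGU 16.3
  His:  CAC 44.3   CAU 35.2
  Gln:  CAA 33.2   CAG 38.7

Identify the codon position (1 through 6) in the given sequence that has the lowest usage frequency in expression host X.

2

Codon 1 CAA (Gln): 33.2 per 1000.
Codon 2 GGA (Gly): 8.6 per 1000.
Codon 3 GGG (Gly): 43.3 per 1000.
Codon 4 CAU (His): 35.2 per 1000.
Codon 5 CAA (Gln): 33.2 per 1000.
Codon 6 UUU (Phe): 37.2 per 1000.
Lowest frequency is 8.6 at codon 2.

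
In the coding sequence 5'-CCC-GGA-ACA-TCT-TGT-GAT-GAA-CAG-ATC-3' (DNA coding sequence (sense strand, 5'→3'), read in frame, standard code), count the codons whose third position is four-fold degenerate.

4

Codon 1 CCC (Pro): third position 4-fold.
Codon 2 GGA (Gly): third position 4-fold.
Codon 3 ACA (Thr): third position 4-fold.
Codon 4 TCT (Ser): third position 4-fold.
Codon 5 TGT (Cys): third position 2-fold.
Codon 6 GAT (Asp): third position 2-fold.
Codon 7 GAA (Glu): third position 2-fold.
Codon 8 CAG (Gln): third position 2-fold.
Codon 9 ATC (Ile): third position 3-fold.
Four-fold degenerate third positions: 4.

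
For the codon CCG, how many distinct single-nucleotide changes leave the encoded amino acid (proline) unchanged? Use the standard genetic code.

Position 1: none → 0 synonymous.
Position 2: none → 0 synonymous.
Position 3: CCT, CCC, CCA → 3 synonymous.
Total: 0 + 0 + 3 = 3.

3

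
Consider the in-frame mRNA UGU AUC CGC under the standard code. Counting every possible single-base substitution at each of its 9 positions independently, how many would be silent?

6

Codon 1 (UGU, Cys): 1 synonymous substitution.
Codon 2 (AUC, Ile): 2 synonymous substitutions.
Codon 3 (CGC, Arg): 3 synonymous substitutions.
Total: 1 + 2 + 3 = 6.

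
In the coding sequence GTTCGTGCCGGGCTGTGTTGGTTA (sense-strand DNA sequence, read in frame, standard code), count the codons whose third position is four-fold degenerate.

Codon 1 GTT (Val): third position 4-fold.
Codon 2 CGT (Arg): third position 4-fold.
Codon 3 GCC (Ala): third position 4-fold.
Codon 4 GGG (Gly): third position 4-fold.
Codon 5 CTG (Leu): third position 4-fold.
Codon 6 TGT (Cys): third position 2-fold.
Codon 7 TGG (Trp): third position 1-fold.
Codon 8 TTA (Leu): third position 2-fold.
Four-fold degenerate third positions: 5.

5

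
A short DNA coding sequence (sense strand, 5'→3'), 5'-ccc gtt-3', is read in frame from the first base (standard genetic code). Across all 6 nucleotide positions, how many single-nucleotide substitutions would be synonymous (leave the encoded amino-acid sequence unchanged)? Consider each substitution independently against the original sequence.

Codon 1 (CCC, Pro): 3 synonymous substitutions.
Codon 2 (GTT, Val): 3 synonymous substitutions.
Total: 3 + 3 = 6.

6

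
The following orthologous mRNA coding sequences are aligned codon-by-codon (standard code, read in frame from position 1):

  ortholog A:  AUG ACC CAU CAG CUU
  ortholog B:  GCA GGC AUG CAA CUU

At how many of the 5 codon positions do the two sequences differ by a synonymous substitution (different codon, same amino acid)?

1

Codon 1: AUG Met / GCA Ala — nonsynonymous.
Codon 2: ACC Thr / GGC Gly — nonsynonymous.
Codon 3: CAU His / AUG Met — nonsynonymous.
Codon 4: CAG Gln / CAA Gln — synonymous.
Codon 5: CUU Leu / CUU Leu — identical.
Synonymous differences: 1.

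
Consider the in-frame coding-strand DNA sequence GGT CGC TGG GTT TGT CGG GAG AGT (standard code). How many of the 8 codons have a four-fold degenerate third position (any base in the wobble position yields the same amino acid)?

Codon 1 GGT (Gly): third position 4-fold.
Codon 2 CGC (Arg): third position 4-fold.
Codon 3 TGG (Trp): third position 1-fold.
Codon 4 GTT (Val): third position 4-fold.
Codon 5 TGT (Cys): third position 2-fold.
Codon 6 CGG (Arg): third position 4-fold.
Codon 7 GAG (Glu): third position 2-fold.
Codon 8 AGT (Ser): third position 2-fold.
Four-fold degenerate third positions: 4.

4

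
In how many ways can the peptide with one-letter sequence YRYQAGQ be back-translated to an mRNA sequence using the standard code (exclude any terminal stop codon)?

1536

Tyr: 2 codons.
Arg: 6 codons.
Tyr: 2 codons.
Gln: 2 codons.
Ala: 4 codons.
Gly: 4 codons.
Gln: 2 codons.
2 × 6 × 2 × 2 × 4 × 4 × 2 = 1536.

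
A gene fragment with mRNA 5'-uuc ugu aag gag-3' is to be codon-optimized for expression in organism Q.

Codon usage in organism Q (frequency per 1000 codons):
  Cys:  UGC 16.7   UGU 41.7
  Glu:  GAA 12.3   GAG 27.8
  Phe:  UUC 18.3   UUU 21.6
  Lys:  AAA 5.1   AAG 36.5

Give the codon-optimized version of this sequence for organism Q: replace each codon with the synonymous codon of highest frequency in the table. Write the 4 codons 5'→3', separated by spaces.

Codon 1 (Phe): best is UUU at 21.6.
Codon 2 (Cys): best is UGU at 41.7.
Codon 3 (Lys): best is AAG at 36.5.
Codon 4 (Glu): best is GAG at 27.8.

UUU UGU AAG GAG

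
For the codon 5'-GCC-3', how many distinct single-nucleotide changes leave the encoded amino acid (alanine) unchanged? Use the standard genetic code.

Position 1: none → 0 synonymous.
Position 2: none → 0 synonymous.
Position 3: GCT, GCA, GCG → 3 synonymous.
Total: 0 + 0 + 3 = 3.

3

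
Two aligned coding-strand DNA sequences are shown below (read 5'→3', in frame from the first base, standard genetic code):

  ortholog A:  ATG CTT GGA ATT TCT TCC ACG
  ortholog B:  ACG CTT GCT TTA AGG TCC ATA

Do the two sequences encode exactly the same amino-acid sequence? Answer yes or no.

Codon 1: ATG Met / ACG Thr — nonsynonymous.
Codon 2: CTT Leu / CTT Leu — identical.
Codon 3: GGA Gly / GCT Ala — nonsynonymous.
Codon 4: ATT Ile / TTA Leu — nonsynonymous.
Codon 5: TCT Ser / AGG Arg — nonsynonymous.
Codon 6: TCC Ser / TCC Ser — identical.
Codon 7: ACG Thr / ATA Ile — nonsynonymous.
Nonsynonymous differences: 5 → different protein.

no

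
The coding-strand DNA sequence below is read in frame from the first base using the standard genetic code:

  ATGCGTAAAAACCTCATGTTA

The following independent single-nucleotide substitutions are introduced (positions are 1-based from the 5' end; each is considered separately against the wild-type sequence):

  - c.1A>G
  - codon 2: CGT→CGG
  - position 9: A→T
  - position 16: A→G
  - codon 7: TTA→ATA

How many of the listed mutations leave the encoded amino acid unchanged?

Codon 1: ATG (Met) → GTG (Val) — missense.
Codon 2: CGT (Arg) → CGG (Arg) — synonymous.
Codon 3: AAA (Lys) → AAT (Asn) — missense.
Codon 6: ATG (Met) → GTG (Val) — missense.
Codon 7: TTA (Leu) → ATA (Ile) — missense.
Synonymous: 1 of 5.

1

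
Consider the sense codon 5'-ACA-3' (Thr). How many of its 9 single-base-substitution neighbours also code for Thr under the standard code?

3

Position 1: none → 0 synonymous.
Position 2: none → 0 synonymous.
Position 3: ACU, ACC, ACG → 3 synonymous.
Total: 0 + 0 + 3 = 3.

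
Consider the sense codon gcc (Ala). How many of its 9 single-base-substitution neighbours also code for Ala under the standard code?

3

Position 1: none → 0 synonymous.
Position 2: none → 0 synonymous.
Position 3: GCU, GCA, GCG → 3 synonymous.
Total: 0 + 0 + 3 = 3.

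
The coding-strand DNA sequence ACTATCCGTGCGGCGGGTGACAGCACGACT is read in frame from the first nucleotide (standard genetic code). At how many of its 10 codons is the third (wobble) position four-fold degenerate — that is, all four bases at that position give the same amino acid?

7

Codon 1 ACT (Thr): third position 4-fold.
Codon 2 ATC (Ile): third position 3-fold.
Codon 3 CGT (Arg): third position 4-fold.
Codon 4 GCG (Ala): third position 4-fold.
Codon 5 GCG (Ala): third position 4-fold.
Codon 6 GGT (Gly): third position 4-fold.
Codon 7 GAC (Asp): third position 2-fold.
Codon 8 AGC (Ser): third position 2-fold.
Codon 9 ACG (Thr): third position 4-fold.
Codon 10 ACT (Thr): third position 4-fold.
Four-fold degenerate third positions: 7.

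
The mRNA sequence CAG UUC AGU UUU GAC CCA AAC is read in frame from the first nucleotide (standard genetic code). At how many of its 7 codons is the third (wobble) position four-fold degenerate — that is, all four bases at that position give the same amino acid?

Codon 1 CAG (Gln): third position 2-fold.
Codon 2 UUC (Phe): third position 2-fold.
Codon 3 AGU (Ser): third position 2-fold.
Codon 4 UUU (Phe): third position 2-fold.
Codon 5 GAC (Asp): third position 2-fold.
Codon 6 CCA (Pro): third position 4-fold.
Codon 7 AAC (Asn): third position 2-fold.
Four-fold degenerate third positions: 1.

1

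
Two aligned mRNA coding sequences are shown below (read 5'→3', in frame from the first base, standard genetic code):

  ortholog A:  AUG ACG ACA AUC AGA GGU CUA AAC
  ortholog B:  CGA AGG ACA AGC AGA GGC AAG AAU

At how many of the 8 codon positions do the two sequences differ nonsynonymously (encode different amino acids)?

4

Codon 1: AUG Met / CGA Arg — nonsynonymous.
Codon 2: ACG Thr / AGG Arg — nonsynonymous.
Codon 3: ACA Thr / ACA Thr — identical.
Codon 4: AUC Ile / AGC Ser — nonsynonymous.
Codon 5: AGA Arg / AGA Arg — identical.
Codon 6: GGU Gly / GGC Gly — synonymous.
Codon 7: CUA Leu / AAG Lys — nonsynonymous.
Codon 8: AAC Asn / AAU Asn — synonymous.
Nonsynonymous differences: 4.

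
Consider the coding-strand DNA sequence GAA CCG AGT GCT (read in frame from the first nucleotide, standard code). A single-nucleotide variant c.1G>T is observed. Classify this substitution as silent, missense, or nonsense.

Position 1 falls in codon 1: GAA → Glu.
After the substitution the codon is TAA → Stop.
The new codon is a stop codon, so this is a nonsense mutation.

nonsense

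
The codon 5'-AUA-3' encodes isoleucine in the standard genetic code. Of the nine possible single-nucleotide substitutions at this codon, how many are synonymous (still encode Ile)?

Position 1: none → 0 synonymous.
Position 2: none → 0 synonymous.
Position 3: AUU, AUC → 2 synonymous.
Total: 0 + 0 + 2 = 2.

2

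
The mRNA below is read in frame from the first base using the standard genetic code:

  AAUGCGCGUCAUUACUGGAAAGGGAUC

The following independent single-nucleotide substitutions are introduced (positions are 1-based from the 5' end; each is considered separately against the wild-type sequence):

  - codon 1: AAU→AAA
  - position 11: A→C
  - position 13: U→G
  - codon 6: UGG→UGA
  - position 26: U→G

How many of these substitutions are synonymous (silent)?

0

Codon 1: AAU (Asn) → AAA (Lys) — missense.
Codon 4: CAU (His) → CCU (Pro) — missense.
Codon 5: UAC (Tyr) → GAC (Asp) — missense.
Codon 6: UGG (Trp) → UGA (Stop) — nonsense.
Codon 9: AUC (Ile) → AGC (Ser) — missense.
Synonymous: 0 of 5.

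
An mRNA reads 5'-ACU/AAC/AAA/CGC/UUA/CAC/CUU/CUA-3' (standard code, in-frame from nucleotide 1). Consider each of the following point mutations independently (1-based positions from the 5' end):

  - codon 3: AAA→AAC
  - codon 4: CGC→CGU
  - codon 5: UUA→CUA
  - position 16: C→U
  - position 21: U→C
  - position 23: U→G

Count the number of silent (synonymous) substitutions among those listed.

3

Codon 3: AAA (Lys) → AAC (Asn) — missense.
Codon 4: CGC (Arg) → CGU (Arg) — synonymous.
Codon 5: UUA (Leu) → CUA (Leu) — synonymous.
Codon 6: CAC (His) → UAC (Tyr) — missense.
Codon 7: CUU (Leu) → CUC (Leu) — synonymous.
Codon 8: CUA (Leu) → CGA (Arg) — missense.
Synonymous: 3 of 6.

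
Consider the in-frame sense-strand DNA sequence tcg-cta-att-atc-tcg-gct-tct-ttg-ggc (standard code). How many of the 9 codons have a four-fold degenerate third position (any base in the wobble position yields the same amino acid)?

Codon 1 TCG (Ser): third position 4-fold.
Codon 2 CTA (Leu): third position 4-fold.
Codon 3 ATT (Ile): third position 3-fold.
Codon 4 ATC (Ile): third position 3-fold.
Codon 5 TCG (Ser): third position 4-fold.
Codon 6 GCT (Ala): third position 4-fold.
Codon 7 TCT (Ser): third position 4-fold.
Codon 8 TTG (Leu): third position 2-fold.
Codon 9 GGC (Gly): third position 4-fold.
Four-fold degenerate third positions: 6.

6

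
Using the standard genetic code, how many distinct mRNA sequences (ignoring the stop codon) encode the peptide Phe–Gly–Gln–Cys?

Phe: 2 codons.
Gly: 4 codons.
Gln: 2 codons.
Cys: 2 codons.
2 × 4 × 2 × 2 = 32.

32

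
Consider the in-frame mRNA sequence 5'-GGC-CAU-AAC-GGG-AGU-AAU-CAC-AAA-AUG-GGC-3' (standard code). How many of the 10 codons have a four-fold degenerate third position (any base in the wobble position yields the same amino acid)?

Codon 1 GGC (Gly): third position 4-fold.
Codon 2 CAU (His): third position 2-fold.
Codon 3 AAC (Asn): third position 2-fold.
Codon 4 GGG (Gly): third position 4-fold.
Codon 5 AGU (Ser): third position 2-fold.
Codon 6 AAU (Asn): third position 2-fold.
Codon 7 CAC (His): third position 2-fold.
Codon 8 AAA (Lys): third position 2-fold.
Codon 9 AUG (Met): third position 1-fold.
Codon 10 GGC (Gly): third position 4-fold.
Four-fold degenerate third positions: 3.

3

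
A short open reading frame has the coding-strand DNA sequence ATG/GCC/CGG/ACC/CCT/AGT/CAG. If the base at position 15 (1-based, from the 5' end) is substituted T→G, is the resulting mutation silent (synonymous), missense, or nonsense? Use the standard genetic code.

Position 15 falls in codon 5: CCT → Pro.
After the substitution the codon is CCG → Pro.
Both encode Pro, so the change is synonymous.

silent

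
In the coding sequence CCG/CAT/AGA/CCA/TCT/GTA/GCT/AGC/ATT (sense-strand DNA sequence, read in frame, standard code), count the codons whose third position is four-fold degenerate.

Codon 1 CCG (Pro): third position 4-fold.
Codon 2 CAT (His): third position 2-fold.
Codon 3 AGA (Arg): third position 2-fold.
Codon 4 CCA (Pro): third position 4-fold.
Codon 5 TCT (Ser): third position 4-fold.
Codon 6 GTA (Val): third position 4-fold.
Codon 7 GCT (Ala): third position 4-fold.
Codon 8 AGC (Ser): third position 2-fold.
Codon 9 ATT (Ile): third position 3-fold.
Four-fold degenerate third positions: 5.

5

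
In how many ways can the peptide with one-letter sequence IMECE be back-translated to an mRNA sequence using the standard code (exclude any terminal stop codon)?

Ile: 3 codons.
Met: 1 codon.
Glu: 2 codons.
Cys: 2 codons.
Glu: 2 codons.
3 × 1 × 2 × 2 × 2 = 24.

24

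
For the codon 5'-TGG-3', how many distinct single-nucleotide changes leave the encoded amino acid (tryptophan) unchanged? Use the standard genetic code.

Position 1: none → 0 synonymous.
Position 2: none → 0 synonymous.
Position 3: none → 0 synonymous.
Total: 0 + 0 + 0 = 0.

0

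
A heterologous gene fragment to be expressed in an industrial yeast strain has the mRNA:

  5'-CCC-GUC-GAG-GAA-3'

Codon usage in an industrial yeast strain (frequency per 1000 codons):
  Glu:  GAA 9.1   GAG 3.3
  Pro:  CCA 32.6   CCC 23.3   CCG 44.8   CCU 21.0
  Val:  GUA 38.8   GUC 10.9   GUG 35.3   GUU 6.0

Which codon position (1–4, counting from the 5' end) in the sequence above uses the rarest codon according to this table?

Codon 1 CCC (Pro): 23.3 per 1000.
Codon 2 GUC (Val): 10.9 per 1000.
Codon 3 GAG (Glu): 3.3 per 1000.
Codon 4 GAA (Glu): 9.1 per 1000.
Lowest frequency is 3.3 at codon 3.

3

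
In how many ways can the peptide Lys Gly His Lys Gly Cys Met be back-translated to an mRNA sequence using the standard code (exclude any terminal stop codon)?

Lys: 2 codons.
Gly: 4 codons.
His: 2 codons.
Lys: 2 codons.
Gly: 4 codons.
Cys: 2 codons.
Met: 1 codon.
2 × 4 × 2 × 2 × 4 × 2 × 1 = 256.

256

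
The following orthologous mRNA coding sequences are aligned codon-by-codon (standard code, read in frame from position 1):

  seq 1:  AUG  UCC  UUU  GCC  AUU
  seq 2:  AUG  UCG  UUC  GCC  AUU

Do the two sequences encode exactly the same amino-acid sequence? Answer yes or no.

Codon 1: AUG Met / AUG Met — identical.
Codon 2: UCC Ser / UCG Ser — synonymous.
Codon 3: UUU Phe / UUC Phe — synonymous.
Codon 4: GCC Ala / GCC Ala — identical.
Codon 5: AUU Ile / AUU Ile — identical.
Nonsynonymous differences: 0 → same protein.

yes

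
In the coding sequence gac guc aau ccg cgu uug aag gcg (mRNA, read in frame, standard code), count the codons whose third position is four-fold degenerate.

4

Codon 1 GAC (Asp): third position 2-fold.
Codon 2 GUC (Val): third position 4-fold.
Codon 3 AAU (Asn): third position 2-fold.
Codon 4 CCG (Pro): third position 4-fold.
Codon 5 CGU (Arg): third position 4-fold.
Codon 6 UUG (Leu): third position 2-fold.
Codon 7 AAG (Lys): third position 2-fold.
Codon 8 GCG (Ala): third position 4-fold.
Four-fold degenerate third positions: 4.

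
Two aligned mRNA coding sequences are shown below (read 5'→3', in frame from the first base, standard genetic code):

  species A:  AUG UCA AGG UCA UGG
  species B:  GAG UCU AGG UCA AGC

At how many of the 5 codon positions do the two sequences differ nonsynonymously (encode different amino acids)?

Codon 1: AUG Met / GAG Glu — nonsynonymous.
Codon 2: UCA Ser / UCU Ser — synonymous.
Codon 3: AGG Arg / AGG Arg — identical.
Codon 4: UCA Ser / UCA Ser — identical.
Codon 5: UGG Trp / AGC Ser — nonsynonymous.
Nonsynonymous differences: 2.

2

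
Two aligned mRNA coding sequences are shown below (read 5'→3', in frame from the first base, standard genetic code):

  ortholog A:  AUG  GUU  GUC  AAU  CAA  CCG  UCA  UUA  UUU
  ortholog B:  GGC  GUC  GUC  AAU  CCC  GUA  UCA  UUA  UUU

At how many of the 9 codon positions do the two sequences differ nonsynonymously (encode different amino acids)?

3

Codon 1: AUG Met / GGC Gly — nonsynonymous.
Codon 2: GUU Val / GUC Val — synonymous.
Codon 3: GUC Val / GUC Val — identical.
Codon 4: AAU Asn / AAU Asn — identical.
Codon 5: CAA Gln / CCC Pro — nonsynonymous.
Codon 6: CCG Pro / GUA Val — nonsynonymous.
Codon 7: UCA Ser / UCA Ser — identical.
Codon 8: UUA Leu / UUA Leu — identical.
Codon 9: UUU Phe / UUU Phe — identical.
Nonsynonymous differences: 3.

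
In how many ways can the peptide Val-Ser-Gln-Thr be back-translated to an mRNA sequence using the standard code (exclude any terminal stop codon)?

Val: 4 codons.
Ser: 6 codons.
Gln: 2 codons.
Thr: 4 codons.
4 × 6 × 2 × 4 = 192.

192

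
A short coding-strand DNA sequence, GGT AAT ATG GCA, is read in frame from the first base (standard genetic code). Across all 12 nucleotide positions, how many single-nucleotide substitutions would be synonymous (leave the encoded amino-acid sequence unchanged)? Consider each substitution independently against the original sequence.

7

Codon 1 (GGT, Gly): 3 synonymous substitutions.
Codon 2 (AAT, Asn): 1 synonymous substitution.
Codon 3 (ATG, Met): 0 synonymous substitutions.
Codon 4 (GCA, Ala): 3 synonymous substitutions.
Total: 3 + 1 + 0 + 3 = 7.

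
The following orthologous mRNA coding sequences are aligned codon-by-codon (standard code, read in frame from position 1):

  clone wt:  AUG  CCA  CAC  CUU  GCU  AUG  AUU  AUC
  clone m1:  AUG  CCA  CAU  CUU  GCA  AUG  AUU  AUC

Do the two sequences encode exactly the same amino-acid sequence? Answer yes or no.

yes

Codon 1: AUG Met / AUG Met — identical.
Codon 2: CCA Pro / CCA Pro — identical.
Codon 3: CAC His / CAU His — synonymous.
Codon 4: CUU Leu / CUU Leu — identical.
Codon 5: GCU Ala / GCA Ala — synonymous.
Codon 6: AUG Met / AUG Met — identical.
Codon 7: AUU Ile / AUU Ile — identical.
Codon 8: AUC Ile / AUC Ile — identical.
Nonsynonymous differences: 0 → same protein.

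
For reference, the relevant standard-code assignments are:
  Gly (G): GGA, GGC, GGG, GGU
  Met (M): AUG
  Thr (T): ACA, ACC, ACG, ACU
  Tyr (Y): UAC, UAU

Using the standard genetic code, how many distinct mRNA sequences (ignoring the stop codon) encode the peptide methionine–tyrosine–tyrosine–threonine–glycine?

Met: 1 codon.
Tyr: 2 codons.
Tyr: 2 codons.
Thr: 4 codons.
Gly: 4 codons.
1 × 2 × 2 × 4 × 4 = 64.

64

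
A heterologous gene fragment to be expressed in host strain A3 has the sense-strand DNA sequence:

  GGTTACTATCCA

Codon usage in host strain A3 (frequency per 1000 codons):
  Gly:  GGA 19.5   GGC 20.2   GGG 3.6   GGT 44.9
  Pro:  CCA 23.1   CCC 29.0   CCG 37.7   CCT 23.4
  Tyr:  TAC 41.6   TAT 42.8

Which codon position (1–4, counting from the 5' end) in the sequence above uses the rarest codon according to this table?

4

Codon 1 GGT (Gly): 44.9 per 1000.
Codon 2 TAC (Tyr): 41.6 per 1000.
Codon 3 TAT (Tyr): 42.8 per 1000.
Codon 4 CCA (Pro): 23.1 per 1000.
Lowest frequency is 23.1 at codon 4.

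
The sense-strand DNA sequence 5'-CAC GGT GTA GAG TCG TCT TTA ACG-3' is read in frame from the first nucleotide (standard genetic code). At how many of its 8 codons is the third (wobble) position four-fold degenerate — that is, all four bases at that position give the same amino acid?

5

Codon 1 CAC (His): third position 2-fold.
Codon 2 GGT (Gly): third position 4-fold.
Codon 3 GTA (Val): third position 4-fold.
Codon 4 GAG (Glu): third position 2-fold.
Codon 5 TCG (Ser): third position 4-fold.
Codon 6 TCT (Ser): third position 4-fold.
Codon 7 TTA (Leu): third position 2-fold.
Codon 8 ACG (Thr): third position 4-fold.
Four-fold degenerate third positions: 5.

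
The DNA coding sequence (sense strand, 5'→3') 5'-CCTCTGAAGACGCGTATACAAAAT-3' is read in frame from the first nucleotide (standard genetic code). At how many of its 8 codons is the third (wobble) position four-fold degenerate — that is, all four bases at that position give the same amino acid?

4

Codon 1 CCT (Pro): third position 4-fold.
Codon 2 CTG (Leu): third position 4-fold.
Codon 3 AAG (Lys): third position 2-fold.
Codon 4 ACG (Thr): third position 4-fold.
Codon 5 CGT (Arg): third position 4-fold.
Codon 6 ATA (Ile): third position 3-fold.
Codon 7 CAA (Gln): third position 2-fold.
Codon 8 AAT (Asn): third position 2-fold.
Four-fold degenerate third positions: 4.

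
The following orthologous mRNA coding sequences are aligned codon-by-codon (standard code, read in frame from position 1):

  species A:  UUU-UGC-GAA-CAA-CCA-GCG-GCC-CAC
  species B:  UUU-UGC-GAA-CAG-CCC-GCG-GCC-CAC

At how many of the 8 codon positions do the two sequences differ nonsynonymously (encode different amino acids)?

0

Codon 1: UUU Phe / UUU Phe — identical.
Codon 2: UGC Cys / UGC Cys — identical.
Codon 3: GAA Glu / GAA Glu — identical.
Codon 4: CAA Gln / CAG Gln — synonymous.
Codon 5: CCA Pro / CCC Pro — synonymous.
Codon 6: GCG Ala / GCG Ala — identical.
Codon 7: GCC Ala / GCC Ala — identical.
Codon 8: CAC His / CAC His — identical.
Nonsynonymous differences: 0.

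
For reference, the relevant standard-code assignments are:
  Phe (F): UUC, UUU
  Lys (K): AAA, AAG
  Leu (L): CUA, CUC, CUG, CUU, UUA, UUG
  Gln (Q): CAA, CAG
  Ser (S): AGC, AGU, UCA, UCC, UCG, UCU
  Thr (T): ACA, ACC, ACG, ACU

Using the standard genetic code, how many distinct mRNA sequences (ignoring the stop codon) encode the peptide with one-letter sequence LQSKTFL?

Leu: 6 codons.
Gln: 2 codons.
Ser: 6 codons.
Lys: 2 codons.
Thr: 4 codons.
Phe: 2 codons.
Leu: 6 codons.
6 × 2 × 6 × 2 × 4 × 2 × 6 = 6912.

6912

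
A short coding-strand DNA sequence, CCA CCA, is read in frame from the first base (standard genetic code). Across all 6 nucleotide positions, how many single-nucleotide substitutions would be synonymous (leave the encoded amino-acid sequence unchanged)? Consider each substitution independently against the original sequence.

6

Codon 1 (CCA, Pro): 3 synonymous substitutions.
Codon 2 (CCA, Pro): 3 synonymous substitutions.
Total: 3 + 3 = 6.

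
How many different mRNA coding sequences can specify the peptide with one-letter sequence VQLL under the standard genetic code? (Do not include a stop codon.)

Val: 4 codons.
Gln: 2 codons.
Leu: 6 codons.
Leu: 6 codons.
4 × 2 × 6 × 6 = 288.

288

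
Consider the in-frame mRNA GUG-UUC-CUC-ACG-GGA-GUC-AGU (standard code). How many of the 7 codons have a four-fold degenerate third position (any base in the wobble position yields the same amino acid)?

5

Codon 1 GUG (Val): third position 4-fold.
Codon 2 UUC (Phe): third position 2-fold.
Codon 3 CUC (Leu): third position 4-fold.
Codon 4 ACG (Thr): third position 4-fold.
Codon 5 GGA (Gly): third position 4-fold.
Codon 6 GUC (Val): third position 4-fold.
Codon 7 AGU (Ser): third position 2-fold.
Four-fold degenerate third positions: 5.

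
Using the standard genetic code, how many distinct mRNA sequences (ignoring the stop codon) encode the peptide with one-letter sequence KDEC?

Lys: 2 codons.
Asp: 2 codons.
Glu: 2 codons.
Cys: 2 codons.
2 × 2 × 2 × 2 = 16.

16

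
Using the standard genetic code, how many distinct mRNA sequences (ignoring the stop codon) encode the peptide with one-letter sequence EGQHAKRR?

Glu: 2 codons.
Gly: 4 codons.
Gln: 2 codons.
His: 2 codons.
Ala: 4 codons.
Lys: 2 codons.
Arg: 6 codons.
Arg: 6 codons.
2 × 4 × 2 × 2 × 4 × 2 × 6 × 6 = 9216.

9216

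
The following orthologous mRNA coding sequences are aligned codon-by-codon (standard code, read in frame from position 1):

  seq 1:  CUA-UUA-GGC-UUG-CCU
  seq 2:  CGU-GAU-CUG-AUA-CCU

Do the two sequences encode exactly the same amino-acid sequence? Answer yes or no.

Codon 1: CUA Leu / CGU Arg — nonsynonymous.
Codon 2: UUA Leu / GAU Asp — nonsynonymous.
Codon 3: GGC Gly / CUG Leu — nonsynonymous.
Codon 4: UUG Leu / AUA Ile — nonsynonymous.
Codon 5: CCU Pro / CCU Pro — identical.
Nonsynonymous differences: 4 → different protein.

no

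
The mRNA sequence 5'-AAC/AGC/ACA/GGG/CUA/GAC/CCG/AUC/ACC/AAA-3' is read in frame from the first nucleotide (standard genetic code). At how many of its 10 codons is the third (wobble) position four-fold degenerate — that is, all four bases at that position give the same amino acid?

Codon 1 AAC (Asn): third position 2-fold.
Codon 2 AGC (Ser): third position 2-fold.
Codon 3 ACA (Thr): third position 4-fold.
Codon 4 GGG (Gly): third position 4-fold.
Codon 5 CUA (Leu): third position 4-fold.
Codon 6 GAC (Asp): third position 2-fold.
Codon 7 CCG (Pro): third position 4-fold.
Codon 8 AUC (Ile): third position 3-fold.
Codon 9 ACC (Thr): third position 4-fold.
Codon 10 AAA (Lys): third position 2-fold.
Four-fold degenerate third positions: 5.

5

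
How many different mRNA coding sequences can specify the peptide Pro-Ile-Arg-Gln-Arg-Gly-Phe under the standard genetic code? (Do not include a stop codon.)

Pro: 4 codons.
Ile: 3 codons.
Arg: 6 codons.
Gln: 2 codons.
Arg: 6 codons.
Gly: 4 codons.
Phe: 2 codons.
4 × 3 × 6 × 2 × 6 × 4 × 2 = 6912.

6912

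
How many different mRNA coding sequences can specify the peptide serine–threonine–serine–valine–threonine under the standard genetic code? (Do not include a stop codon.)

2304

Ser: 6 codons.
Thr: 4 codons.
Ser: 6 codons.
Val: 4 codons.
Thr: 4 codons.
6 × 4 × 6 × 4 × 4 = 2304.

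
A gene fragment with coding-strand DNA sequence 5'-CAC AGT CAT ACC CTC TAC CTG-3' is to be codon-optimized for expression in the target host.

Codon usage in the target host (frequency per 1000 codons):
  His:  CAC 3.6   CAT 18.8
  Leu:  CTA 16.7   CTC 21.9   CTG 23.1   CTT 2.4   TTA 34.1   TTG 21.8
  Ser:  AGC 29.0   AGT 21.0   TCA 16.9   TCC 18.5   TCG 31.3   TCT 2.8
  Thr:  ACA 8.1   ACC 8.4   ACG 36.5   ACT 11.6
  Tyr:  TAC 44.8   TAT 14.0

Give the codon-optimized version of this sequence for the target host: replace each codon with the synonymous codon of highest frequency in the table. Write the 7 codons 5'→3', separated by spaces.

CAT TCG CAT ACG TTA TAC TTA

Codon 1 (His): best is CAT at 18.8.
Codon 2 (Ser): best is TCG at 31.3.
Codon 3 (His): best is CAT at 18.8.
Codon 4 (Thr): best is ACG at 36.5.
Codon 5 (Leu): best is TTA at 34.1.
Codon 6 (Tyr): best is TAC at 44.8.
Codon 7 (Leu): best is TTA at 34.1.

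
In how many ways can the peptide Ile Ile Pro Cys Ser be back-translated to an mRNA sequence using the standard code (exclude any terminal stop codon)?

432

Ile: 3 codons.
Ile: 3 codons.
Pro: 4 codons.
Cys: 2 codons.
Ser: 6 codons.
3 × 3 × 4 × 2 × 6 = 432.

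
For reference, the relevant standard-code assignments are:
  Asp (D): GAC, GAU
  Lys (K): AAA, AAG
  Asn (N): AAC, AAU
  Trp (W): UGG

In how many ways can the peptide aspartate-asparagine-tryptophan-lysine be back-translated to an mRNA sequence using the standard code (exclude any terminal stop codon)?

8

Asp: 2 codons.
Asn: 2 codons.
Trp: 1 codon.
Lys: 2 codons.
2 × 2 × 1 × 2 = 8.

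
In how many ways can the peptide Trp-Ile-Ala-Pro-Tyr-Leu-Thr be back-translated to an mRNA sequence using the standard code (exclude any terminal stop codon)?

Trp: 1 codon.
Ile: 3 codons.
Ala: 4 codons.
Pro: 4 codons.
Tyr: 2 codons.
Leu: 6 codons.
Thr: 4 codons.
1 × 3 × 4 × 4 × 2 × 6 × 4 = 2304.

2304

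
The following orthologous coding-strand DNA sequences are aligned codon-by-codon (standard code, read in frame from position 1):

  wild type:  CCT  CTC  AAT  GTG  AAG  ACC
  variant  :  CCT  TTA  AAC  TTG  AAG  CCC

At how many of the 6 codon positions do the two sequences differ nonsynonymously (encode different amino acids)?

Codon 1: CCT Pro / CCT Pro — identical.
Codon 2: CTC Leu / TTA Leu — synonymous.
Codon 3: AAT Asn / AAC Asn — synonymous.
Codon 4: GTG Val / TTG Leu — nonsynonymous.
Codon 5: AAG Lys / AAG Lys — identical.
Codon 6: ACC Thr / CCC Pro — nonsynonymous.
Nonsynonymous differences: 2.

2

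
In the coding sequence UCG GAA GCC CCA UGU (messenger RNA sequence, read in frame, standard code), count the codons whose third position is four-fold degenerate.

Codon 1 UCG (Ser): third position 4-fold.
Codon 2 GAA (Glu): third position 2-fold.
Codon 3 GCC (Ala): third position 4-fold.
Codon 4 CCA (Pro): third position 4-fold.
Codon 5 UGU (Cys): third position 2-fold.
Four-fold degenerate third positions: 3.

3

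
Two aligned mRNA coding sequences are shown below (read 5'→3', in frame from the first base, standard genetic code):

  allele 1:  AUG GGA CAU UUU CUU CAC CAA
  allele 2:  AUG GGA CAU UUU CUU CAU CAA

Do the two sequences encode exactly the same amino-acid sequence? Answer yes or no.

Codon 1: AUG Met / AUG Met — identical.
Codon 2: GGA Gly / GGA Gly — identical.
Codon 3: CAU His / CAU His — identical.
Codon 4: UUU Phe / UUU Phe — identical.
Codon 5: CUU Leu / CUU Leu — identical.
Codon 6: CAC His / CAU His — synonymous.
Codon 7: CAA Gln / CAA Gln — identical.
Nonsynonymous differences: 0 → same protein.

yes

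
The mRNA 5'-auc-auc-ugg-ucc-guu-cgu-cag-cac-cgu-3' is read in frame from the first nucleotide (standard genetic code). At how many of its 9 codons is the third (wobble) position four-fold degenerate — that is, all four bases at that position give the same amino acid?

4

Codon 1 AUC (Ile): third position 3-fold.
Codon 2 AUC (Ile): third position 3-fold.
Codon 3 UGG (Trp): third position 1-fold.
Codon 4 UCC (Ser): third position 4-fold.
Codon 5 GUU (Val): third position 4-fold.
Codon 6 CGU (Arg): third position 4-fold.
Codon 7 CAG (Gln): third position 2-fold.
Codon 8 CAC (His): third position 2-fold.
Codon 9 CGU (Arg): third position 4-fold.
Four-fold degenerate third positions: 4.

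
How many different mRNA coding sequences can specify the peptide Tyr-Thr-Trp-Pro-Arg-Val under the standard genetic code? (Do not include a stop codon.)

Tyr: 2 codons.
Thr: 4 codons.
Trp: 1 codon.
Pro: 4 codons.
Arg: 6 codons.
Val: 4 codons.
2 × 4 × 1 × 4 × 6 × 4 = 768.

768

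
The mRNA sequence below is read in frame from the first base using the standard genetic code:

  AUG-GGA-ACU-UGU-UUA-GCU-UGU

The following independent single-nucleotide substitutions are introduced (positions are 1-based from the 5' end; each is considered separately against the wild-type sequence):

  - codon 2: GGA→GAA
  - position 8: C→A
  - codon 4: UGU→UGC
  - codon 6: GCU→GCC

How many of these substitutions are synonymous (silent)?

Codon 2: GGA (Gly) → GAA (Glu) — missense.
Codon 3: ACU (Thr) → AAU (Asn) — missense.
Codon 4: UGU (Cys) → UGC (Cys) — synonymous.
Codon 6: GCU (Ala) → GCC (Ala) — synonymous.
Synonymous: 2 of 4.

2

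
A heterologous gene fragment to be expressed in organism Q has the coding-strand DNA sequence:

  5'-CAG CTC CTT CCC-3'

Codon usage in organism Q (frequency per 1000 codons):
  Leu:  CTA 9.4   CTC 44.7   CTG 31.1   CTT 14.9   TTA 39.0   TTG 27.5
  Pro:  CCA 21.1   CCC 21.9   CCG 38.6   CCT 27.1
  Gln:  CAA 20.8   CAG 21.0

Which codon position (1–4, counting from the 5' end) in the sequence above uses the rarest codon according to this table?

Codon 1 CAG (Gln): 21.0 per 1000.
Codon 2 CTC (Leu): 44.7 per 1000.
Codon 3 CTT (Leu): 14.9 per 1000.
Codon 4 CCC (Pro): 21.9 per 1000.
Lowest frequency is 14.9 at codon 3.

3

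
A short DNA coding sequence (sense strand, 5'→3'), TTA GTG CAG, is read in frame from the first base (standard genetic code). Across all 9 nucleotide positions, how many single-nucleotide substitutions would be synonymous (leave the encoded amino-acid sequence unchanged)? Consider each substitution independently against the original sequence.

Codon 1 (TTA, Leu): 2 synonymous substitutions.
Codon 2 (GTG, Val): 3 synonymous substitutions.
Codon 3 (CAG, Gln): 1 synonymous substitution.
Total: 2 + 3 + 1 = 6.

6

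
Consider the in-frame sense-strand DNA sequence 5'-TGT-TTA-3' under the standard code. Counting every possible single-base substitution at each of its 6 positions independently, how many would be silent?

3

Codon 1 (TGT, Cys): 1 synonymous substitution.
Codon 2 (TTA, Leu): 2 synonymous substitutions.
Total: 1 + 2 = 3.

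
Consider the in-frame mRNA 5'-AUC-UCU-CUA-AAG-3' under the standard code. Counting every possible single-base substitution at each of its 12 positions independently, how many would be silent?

10

Codon 1 (AUC, Ile): 2 synonymous substitutions.
Codon 2 (UCU, Ser): 3 synonymous substitutions.
Codon 3 (CUA, Leu): 4 synonymous substitutions.
Codon 4 (AAG, Lys): 1 synonymous substitution.
Total: 2 + 3 + 4 + 1 = 10.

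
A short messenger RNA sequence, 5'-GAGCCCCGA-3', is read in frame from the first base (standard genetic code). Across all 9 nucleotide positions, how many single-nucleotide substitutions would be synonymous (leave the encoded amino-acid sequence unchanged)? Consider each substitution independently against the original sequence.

Codon 1 (GAG, Glu): 1 synonymous substitution.
Codon 2 (CCC, Pro): 3 synonymous substitutions.
Codon 3 (CGA, Arg): 4 synonymous substitutions.
Total: 1 + 3 + 4 = 8.

8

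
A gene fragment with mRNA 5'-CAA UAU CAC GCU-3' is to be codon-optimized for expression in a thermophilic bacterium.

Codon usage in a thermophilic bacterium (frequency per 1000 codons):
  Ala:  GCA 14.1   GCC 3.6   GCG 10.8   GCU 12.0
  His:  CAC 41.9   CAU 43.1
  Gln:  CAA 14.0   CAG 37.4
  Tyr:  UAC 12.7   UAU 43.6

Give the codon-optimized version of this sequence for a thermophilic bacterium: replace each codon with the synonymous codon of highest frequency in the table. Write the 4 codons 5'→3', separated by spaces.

CAG UAU CAU GCA

Codon 1 (Gln): best is CAG at 37.4.
Codon 2 (Tyr): best is UAU at 43.6.
Codon 3 (His): best is CAU at 43.1.
Codon 4 (Ala): best is GCA at 14.1.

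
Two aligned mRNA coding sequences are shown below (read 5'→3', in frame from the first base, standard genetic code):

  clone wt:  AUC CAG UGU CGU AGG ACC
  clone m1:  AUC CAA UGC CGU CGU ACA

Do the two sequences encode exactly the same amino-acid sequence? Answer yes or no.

Codon 1: AUC Ile / AUC Ile — identical.
Codon 2: CAG Gln / CAA Gln — synonymous.
Codon 3: UGU Cys / UGC Cys — synonymous.
Codon 4: CGU Arg / CGU Arg — identical.
Codon 5: AGG Arg / CGU Arg — synonymous.
Codon 6: ACC Thr / ACA Thr — synonymous.
Nonsynonymous differences: 0 → same protein.

yes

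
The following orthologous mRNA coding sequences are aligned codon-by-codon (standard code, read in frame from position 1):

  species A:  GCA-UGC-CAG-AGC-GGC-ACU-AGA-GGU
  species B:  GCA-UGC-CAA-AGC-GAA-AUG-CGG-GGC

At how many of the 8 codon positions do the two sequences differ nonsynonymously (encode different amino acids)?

Codon 1: GCA Ala / GCA Ala — identical.
Codon 2: UGC Cys / UGC Cys — identical.
Codon 3: CAG Gln / CAA Gln — synonymous.
Codon 4: AGC Ser / AGC Ser — identical.
Codon 5: GGC Gly / GAA Glu — nonsynonymous.
Codon 6: ACU Thr / AUG Met — nonsynonymous.
Codon 7: AGA Arg / CGG Arg — synonymous.
Codon 8: GGU Gly / GGC Gly — synonymous.
Nonsynonymous differences: 2.

2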